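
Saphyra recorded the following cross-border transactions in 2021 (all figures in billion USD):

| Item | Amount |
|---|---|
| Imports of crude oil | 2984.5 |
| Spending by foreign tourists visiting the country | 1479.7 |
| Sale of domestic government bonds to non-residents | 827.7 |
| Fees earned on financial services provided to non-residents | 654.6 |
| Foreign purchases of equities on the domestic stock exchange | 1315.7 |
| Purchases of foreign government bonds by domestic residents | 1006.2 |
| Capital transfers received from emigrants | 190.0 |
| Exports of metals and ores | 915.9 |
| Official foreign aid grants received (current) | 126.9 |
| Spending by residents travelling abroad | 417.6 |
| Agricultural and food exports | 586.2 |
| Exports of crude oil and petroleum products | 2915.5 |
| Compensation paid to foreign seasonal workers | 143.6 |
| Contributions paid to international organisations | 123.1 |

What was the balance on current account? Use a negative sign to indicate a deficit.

3010.0

Goods: 586.2 + 2915.5 + 915.9 - 2984.5 = 1433.1
Services: -417.6 + 654.6 + 1479.7 = 1716.7
Primary income: -143.6
Secondary income: -123.1 + 126.9 = 3.8
Current account = 1433.1 + 1716.7 + (-143.6) + 3.8 = 3010.0
(Excluded from the current account — financial account: sale of domestic government bonds to non-residents 827.7, foreign purchases of equities on the domestic stock exchange 1315.7, purchases of foreign government bonds by domestic residents 1006.2; capital account: capital transfers received from emigrants 190.0.)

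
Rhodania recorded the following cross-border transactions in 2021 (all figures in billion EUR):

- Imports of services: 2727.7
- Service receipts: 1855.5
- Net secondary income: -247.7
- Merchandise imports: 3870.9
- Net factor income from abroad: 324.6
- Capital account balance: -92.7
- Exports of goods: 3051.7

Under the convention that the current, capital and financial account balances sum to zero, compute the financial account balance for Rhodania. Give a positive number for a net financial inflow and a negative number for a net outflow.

Goods balance = 3051.7 - 3870.9 = -819.2
Services balance = 1855.5 - 2727.7 = -872.2
Trade balance (goods + services) = -819.2 + (-872.2) = -1691.4
Net primary income = 324.6
Net secondary income = -247.7
Current account = -1691.4 + 324.6 + (-247.7) = -1614.5
Financial account = -(-1614.5 + (-92.7)) = 1707.2

1707.2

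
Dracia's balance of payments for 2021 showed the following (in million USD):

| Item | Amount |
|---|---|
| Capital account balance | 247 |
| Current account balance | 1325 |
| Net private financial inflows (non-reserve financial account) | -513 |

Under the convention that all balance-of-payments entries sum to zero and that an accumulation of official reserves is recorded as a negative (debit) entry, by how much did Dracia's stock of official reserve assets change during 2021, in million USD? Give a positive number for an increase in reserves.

Official reserve transactions balance = -(1325 + 247 + (-513)) = -1059
An accumulation of reserves is recorded as a debit (negative entry), so the change in the stock of reserves is the negative of that balance.
Change in official reserves = -(-1059) = 1059

1059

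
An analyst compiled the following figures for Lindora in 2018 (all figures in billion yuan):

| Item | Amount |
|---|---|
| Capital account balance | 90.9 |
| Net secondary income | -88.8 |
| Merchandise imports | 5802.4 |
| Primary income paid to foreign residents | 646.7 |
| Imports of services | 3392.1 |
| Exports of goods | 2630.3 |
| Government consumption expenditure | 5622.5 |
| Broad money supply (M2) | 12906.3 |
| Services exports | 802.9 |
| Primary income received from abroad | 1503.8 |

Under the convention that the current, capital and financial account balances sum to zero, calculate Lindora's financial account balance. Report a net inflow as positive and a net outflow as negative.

Goods balance = 2630.3 - 5802.4 = -3172.1
Services balance = 802.9 - 3392.1 = -2589.2
Trade balance (goods + services) = -3172.1 + (-2589.2) = -5761.3
Net primary income = 1503.8 - 646.7 = 857.1
Net secondary income = -88.8
Current account = -5761.3 + 857.1 + (-88.8) = -4993.0
Financial account = -(-4993.0 + 90.9) = 4902.1

4902.1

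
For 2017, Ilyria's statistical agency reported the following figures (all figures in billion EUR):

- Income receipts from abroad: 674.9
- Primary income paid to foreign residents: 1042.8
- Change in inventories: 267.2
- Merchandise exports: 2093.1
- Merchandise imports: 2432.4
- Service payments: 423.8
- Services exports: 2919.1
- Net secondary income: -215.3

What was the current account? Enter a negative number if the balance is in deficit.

1572.8

Goods balance = 2093.1 - 2432.4 = -339.3
Services balance = 2919.1 - 423.8 = 2495.3
Trade balance (goods + services) = -339.3 + 2495.3 = 2156.0
Net primary income = 674.9 - 1042.8 = -367.9
Net secondary income = -215.3
Current account = 2156.0 + (-367.9) + (-215.3) = 1572.8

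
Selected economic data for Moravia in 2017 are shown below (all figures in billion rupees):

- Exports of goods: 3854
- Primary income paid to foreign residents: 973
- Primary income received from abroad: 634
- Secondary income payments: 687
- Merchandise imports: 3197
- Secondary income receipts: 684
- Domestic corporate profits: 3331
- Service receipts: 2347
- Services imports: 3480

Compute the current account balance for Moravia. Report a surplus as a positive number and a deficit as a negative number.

-818

Goods balance = 3854 - 3197 = 657
Services balance = 2347 - 3480 = -1133
Trade balance (goods + services) = 657 + (-1133) = -476
Net primary income = 634 - 973 = -339
Net secondary income = 684 - 687 = -3
Current account = -476 + (-339) + (-3) = -818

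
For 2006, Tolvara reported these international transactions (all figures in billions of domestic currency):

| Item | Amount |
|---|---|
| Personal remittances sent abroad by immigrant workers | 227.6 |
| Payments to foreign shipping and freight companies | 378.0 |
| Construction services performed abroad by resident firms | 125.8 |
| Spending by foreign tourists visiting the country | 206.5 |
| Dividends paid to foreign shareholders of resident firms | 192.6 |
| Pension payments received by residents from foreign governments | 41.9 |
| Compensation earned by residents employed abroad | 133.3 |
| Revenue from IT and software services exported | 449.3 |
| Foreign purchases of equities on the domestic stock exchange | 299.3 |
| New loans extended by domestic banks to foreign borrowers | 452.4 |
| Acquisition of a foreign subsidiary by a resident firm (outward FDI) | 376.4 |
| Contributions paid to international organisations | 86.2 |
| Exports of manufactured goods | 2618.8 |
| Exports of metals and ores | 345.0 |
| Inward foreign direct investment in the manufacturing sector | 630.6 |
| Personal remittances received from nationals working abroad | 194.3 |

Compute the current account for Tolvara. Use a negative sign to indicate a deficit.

Goods: 345.0 + 2618.8 = 2963.8
Services: 449.3 - 378.0 + 206.5 + 125.8 = 403.6
Primary income: -192.6 + 133.3 = -59.3
Secondary income: 41.9 + 194.3 - 86.2 - 227.6 = -77.6
Current account = 2963.8 + 403.6 + (-59.3) + (-77.6) = 3230.5
(Excluded from the current account — financial account: foreign purchases of equities on the domestic stock exchange 299.3, new loans extended by domestic banks to foreign borrowers 452.4, acquisition of a foreign subsidiary by a resident firm (outward FDI) 376.4, inward foreign direct investment in the manufacturing sector 630.6.)

3230.5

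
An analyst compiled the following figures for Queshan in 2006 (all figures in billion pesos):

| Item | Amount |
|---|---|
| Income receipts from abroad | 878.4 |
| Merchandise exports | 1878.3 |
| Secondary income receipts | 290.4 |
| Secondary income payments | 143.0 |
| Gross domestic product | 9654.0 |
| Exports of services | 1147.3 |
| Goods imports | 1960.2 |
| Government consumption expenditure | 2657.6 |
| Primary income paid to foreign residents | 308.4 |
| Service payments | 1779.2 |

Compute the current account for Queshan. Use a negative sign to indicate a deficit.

3.6

Goods balance = 1878.3 - 1960.2 = -81.9
Services balance = 1147.3 - 1779.2 = -631.9
Trade balance (goods + services) = -81.9 + (-631.9) = -713.8
Net primary income = 878.4 - 308.4 = 570.0
Net secondary income = 290.4 - 143.0 = 147.4
Current account = -713.8 + 570.0 + 147.4 = 3.6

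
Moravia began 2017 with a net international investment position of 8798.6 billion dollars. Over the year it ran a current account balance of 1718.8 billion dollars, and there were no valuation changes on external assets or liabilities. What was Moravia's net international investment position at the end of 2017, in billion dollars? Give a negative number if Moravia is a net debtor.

With no valuation effects, change in NIIP = current account = 1718.8
End-of-year NIIP = 8798.6 + 1718.8 = 10517.4

10517.4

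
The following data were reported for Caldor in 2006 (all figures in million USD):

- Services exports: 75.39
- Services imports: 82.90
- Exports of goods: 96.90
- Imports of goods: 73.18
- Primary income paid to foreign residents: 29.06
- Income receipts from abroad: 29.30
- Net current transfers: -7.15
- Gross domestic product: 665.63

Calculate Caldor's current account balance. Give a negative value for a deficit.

9.30

Goods balance = 96.90 - 73.18 = 23.72
Services balance = 75.39 - 82.90 = -7.51
Trade balance (goods + services) = 23.72 + (-7.51) = 16.21
Net primary income = 29.30 - 29.06 = 0.24
Net secondary income = -7.15
Current account = 16.21 + 0.24 + (-7.15) = 9.30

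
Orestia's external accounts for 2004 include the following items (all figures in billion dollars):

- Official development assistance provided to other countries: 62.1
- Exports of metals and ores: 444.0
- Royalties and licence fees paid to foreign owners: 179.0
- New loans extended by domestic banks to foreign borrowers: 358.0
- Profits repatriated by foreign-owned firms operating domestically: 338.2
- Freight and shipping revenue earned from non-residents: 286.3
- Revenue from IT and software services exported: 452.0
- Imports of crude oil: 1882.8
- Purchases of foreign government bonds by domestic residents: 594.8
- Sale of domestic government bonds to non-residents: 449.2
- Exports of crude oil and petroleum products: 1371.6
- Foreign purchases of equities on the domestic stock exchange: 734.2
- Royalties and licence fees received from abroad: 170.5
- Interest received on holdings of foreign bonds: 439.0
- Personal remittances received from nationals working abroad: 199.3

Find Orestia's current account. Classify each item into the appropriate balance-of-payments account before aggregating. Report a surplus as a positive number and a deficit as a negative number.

900.6

Goods: 444.0 + 1371.6 - 1882.8 = -67.2
Services: 286.3 + 452.0 - 179.0 + 170.5 = 729.8
Primary income: 439.0 - 338.2 = 100.8
Secondary income: -62.1 + 199.3 = 137.2
Current account = (-67.2) + 729.8 + 100.8 + 137.2 = 900.6
(Excluded from the current account — financial account: new loans extended by domestic banks to foreign borrowers 358.0, purchases of foreign government bonds by domestic residents 594.8, sale of domestic government bonds to non-residents 449.2, foreign purchases of equities on the domestic stock exchange 734.2.)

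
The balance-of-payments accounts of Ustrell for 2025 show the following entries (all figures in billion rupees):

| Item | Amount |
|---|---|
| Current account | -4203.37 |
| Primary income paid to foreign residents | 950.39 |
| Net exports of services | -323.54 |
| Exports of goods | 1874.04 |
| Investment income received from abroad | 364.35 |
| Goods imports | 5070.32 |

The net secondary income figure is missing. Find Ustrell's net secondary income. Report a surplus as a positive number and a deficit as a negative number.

Current account = goods balance + services balance + net primary income + net secondary income
Sum of the known components = -4105.86
Net secondary income = CA - (known components) = -4203.37 - (-4105.86) = -97.51

-97.51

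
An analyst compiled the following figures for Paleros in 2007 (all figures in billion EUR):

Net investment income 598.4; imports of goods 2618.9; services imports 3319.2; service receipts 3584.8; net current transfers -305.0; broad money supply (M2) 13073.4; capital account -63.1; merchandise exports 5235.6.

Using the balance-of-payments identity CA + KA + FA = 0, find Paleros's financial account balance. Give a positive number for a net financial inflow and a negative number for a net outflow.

-3112.6

Goods balance = 5235.6 - 2618.9 = 2616.7
Services balance = 3584.8 - 3319.2 = 265.6
Trade balance (goods + services) = 2616.7 + 265.6 = 2882.3
Net primary income = 598.4
Net secondary income = -305.0
Current account = 2882.3 + 598.4 + (-305.0) = 3175.7
Financial account = -(3175.7 + (-63.1)) = -3112.6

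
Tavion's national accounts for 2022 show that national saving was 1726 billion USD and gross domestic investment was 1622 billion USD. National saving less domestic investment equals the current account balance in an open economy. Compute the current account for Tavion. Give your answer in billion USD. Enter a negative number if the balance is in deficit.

CA = S - I = 1726 - 1622 = 104

104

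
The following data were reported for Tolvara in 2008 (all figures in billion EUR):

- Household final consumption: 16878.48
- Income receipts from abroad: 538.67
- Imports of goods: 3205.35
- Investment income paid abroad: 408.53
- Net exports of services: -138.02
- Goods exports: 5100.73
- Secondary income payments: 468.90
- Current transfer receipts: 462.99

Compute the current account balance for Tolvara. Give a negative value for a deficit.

1881.59

Goods balance = 5100.73 - 3205.35 = 1895.38
Services balance = -138.02
Trade balance (goods + services) = 1895.38 + (-138.02) = 1757.36
Net primary income = 538.67 - 408.53 = 130.14
Net secondary income = 462.99 - 468.90 = -5.91
Current account = 1757.36 + 130.14 + (-5.91) = 1881.59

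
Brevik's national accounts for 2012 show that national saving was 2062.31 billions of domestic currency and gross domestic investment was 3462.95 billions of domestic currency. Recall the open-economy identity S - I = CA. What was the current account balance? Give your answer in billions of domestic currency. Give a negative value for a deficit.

CA = S - I = 2062.31 - 3462.95 = -1400.64

-1400.64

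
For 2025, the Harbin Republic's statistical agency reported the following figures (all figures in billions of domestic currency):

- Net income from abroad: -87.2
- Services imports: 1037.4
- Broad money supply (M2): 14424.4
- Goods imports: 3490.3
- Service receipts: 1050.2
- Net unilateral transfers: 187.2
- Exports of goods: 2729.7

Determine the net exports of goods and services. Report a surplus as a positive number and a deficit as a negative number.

Goods balance = 2729.7 - 3490.3 = -760.6
Services balance = 1050.2 - 1037.4 = 12.8
Trade balance (goods + services) = -760.6 + 12.8 = -747.8

-747.8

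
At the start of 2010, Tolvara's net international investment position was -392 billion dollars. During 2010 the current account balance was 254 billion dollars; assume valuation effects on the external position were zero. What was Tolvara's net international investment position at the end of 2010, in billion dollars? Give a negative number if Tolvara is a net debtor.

-138

With no valuation effects, change in NIIP = current account = 254
End-of-year NIIP = -392 + 254 = -138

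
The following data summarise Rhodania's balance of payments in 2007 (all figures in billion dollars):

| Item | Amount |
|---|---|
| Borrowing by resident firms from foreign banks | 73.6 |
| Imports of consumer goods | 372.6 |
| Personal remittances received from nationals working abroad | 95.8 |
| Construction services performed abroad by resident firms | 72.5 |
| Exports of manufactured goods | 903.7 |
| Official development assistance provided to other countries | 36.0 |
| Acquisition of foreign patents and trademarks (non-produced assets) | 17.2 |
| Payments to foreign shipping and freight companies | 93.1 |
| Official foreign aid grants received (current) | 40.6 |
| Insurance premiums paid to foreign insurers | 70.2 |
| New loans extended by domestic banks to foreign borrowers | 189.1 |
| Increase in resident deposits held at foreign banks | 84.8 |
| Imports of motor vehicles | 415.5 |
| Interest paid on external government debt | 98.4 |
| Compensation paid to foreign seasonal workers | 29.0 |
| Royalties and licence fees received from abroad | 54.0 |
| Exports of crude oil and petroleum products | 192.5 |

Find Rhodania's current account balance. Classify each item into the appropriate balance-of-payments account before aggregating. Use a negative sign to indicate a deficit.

244.3

Goods: 192.5 + 903.7 - 372.6 - 415.5 = 308.1
Services: 54.0 - 70.2 + 72.5 - 93.1 = -36.8
Primary income: -98.4 - 29.0 = -127.4
Secondary income: 95.8 - 36.0 + 40.6 = 100.4
Current account = 308.1 + (-36.8) + (-127.4) + 100.4 = 244.3
(Excluded from the current account — financial account: borrowing by resident firms from foreign banks 73.6, new loans extended by domestic banks to foreign borrowers 189.1, increase in resident deposits held at foreign banks 84.8; capital account: acquisition of foreign patents and trademarks (non-produced assets) 17.2.)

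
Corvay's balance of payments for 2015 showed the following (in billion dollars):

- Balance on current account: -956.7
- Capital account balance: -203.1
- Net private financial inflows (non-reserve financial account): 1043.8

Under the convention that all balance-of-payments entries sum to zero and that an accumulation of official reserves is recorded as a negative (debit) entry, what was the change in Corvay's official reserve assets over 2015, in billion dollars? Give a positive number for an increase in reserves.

Official reserve transactions balance = -((-956.7) + (-203.1) + 1043.8) = 116.0
An accumulation of reserves is recorded as a debit (negative entry), so the change in the stock of reserves is the negative of that balance.
Change in official reserves = -(116.0) = -116.0

-116.0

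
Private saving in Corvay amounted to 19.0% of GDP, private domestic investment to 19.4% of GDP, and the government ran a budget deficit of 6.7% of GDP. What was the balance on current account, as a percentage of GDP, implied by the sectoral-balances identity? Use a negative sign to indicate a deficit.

-7.1

By the sectoral-balances identity, CA = (S_private - I) + (T - G).
Private balance = 19.0 - 19.4 = -0.4
Government balance (T - G) = -6.7
CA = -0.4 + (-6.7) = -7.1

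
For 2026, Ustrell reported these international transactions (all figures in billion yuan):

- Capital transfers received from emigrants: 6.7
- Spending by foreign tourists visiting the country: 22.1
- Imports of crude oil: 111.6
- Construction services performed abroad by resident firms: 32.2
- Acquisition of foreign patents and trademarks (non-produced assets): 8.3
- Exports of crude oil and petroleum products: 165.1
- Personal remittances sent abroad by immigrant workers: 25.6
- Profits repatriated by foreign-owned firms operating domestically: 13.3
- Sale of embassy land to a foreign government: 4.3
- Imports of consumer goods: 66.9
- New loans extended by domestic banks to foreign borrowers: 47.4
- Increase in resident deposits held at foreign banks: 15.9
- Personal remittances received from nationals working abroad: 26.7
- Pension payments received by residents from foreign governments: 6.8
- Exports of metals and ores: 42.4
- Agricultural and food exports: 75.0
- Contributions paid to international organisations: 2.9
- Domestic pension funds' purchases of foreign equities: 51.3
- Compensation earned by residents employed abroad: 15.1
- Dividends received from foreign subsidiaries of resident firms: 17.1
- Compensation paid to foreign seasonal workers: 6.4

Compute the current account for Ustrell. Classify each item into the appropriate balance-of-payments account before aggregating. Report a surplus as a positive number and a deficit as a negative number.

175.8

Goods: -66.9 - 111.6 + 42.4 + 165.1 + 75.0 = 104.0
Services: 22.1 + 32.2 = 54.3
Primary income: -13.3 + 15.1 + 17.1 - 6.4 = 12.5
Secondary income: 26.7 - 2.9 - 25.6 + 6.8 = 5.0
Current account = 104.0 + 54.3 + 12.5 + 5.0 = 175.8
(Excluded from the current account — capital account: capital transfers received from emigrants 6.7, acquisition of foreign patents and trademarks (non-produced assets) 8.3, sale of embassy land to a foreign government 4.3; financial account: new loans extended by domestic banks to foreign borrowers 47.4, increase in resident deposits held at foreign banks 15.9, domestic pension funds' purchases of foreign equities 51.3.)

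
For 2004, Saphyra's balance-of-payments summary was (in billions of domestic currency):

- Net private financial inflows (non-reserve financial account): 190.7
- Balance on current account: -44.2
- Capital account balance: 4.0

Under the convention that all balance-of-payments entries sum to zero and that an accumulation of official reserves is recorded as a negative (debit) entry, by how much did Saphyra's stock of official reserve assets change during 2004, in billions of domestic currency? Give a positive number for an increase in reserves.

150.5

Official reserve transactions balance = -((-44.2) + 4.0 + 190.7) = -150.5
An accumulation of reserves is recorded as a debit (negative entry), so the change in the stock of reserves is the negative of that balance.
Change in official reserves = -(-150.5) = 150.5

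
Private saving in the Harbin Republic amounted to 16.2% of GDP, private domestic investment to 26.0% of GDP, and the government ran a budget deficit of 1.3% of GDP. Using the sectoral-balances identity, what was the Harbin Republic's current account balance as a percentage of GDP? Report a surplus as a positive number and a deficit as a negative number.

-11.1

By the sectoral-balances identity, CA = (S_private - I) + (T - G).
Private balance = 16.2 - 26.0 = -9.8
Government balance (T - G) = -1.3
CA = -9.8 + (-1.3) = -11.1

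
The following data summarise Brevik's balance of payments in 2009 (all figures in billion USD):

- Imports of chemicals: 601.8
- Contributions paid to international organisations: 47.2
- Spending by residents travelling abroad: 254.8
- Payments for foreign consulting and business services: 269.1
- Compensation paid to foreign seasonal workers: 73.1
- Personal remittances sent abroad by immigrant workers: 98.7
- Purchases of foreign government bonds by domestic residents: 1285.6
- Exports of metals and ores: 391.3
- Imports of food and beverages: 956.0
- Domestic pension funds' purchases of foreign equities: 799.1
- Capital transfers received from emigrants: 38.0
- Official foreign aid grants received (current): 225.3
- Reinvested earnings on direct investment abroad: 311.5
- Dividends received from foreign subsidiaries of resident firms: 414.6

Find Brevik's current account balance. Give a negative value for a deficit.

Goods: -601.8 + 391.3 - 956.0 = -1166.5
Services: -269.1 - 254.8 = -523.9
Primary income: 414.6 + 311.5 - 73.1 = 653.0
Secondary income: 225.3 - 98.7 - 47.2 = 79.4
Current account = (-1166.5) + (-523.9) + 653.0 + 79.4 = -958.0
(Excluded from the current account — financial account: purchases of foreign government bonds by domestic residents 1285.6, domestic pension funds' purchases of foreign equities 799.1; capital account: capital transfers received from emigrants 38.0.)

-958.0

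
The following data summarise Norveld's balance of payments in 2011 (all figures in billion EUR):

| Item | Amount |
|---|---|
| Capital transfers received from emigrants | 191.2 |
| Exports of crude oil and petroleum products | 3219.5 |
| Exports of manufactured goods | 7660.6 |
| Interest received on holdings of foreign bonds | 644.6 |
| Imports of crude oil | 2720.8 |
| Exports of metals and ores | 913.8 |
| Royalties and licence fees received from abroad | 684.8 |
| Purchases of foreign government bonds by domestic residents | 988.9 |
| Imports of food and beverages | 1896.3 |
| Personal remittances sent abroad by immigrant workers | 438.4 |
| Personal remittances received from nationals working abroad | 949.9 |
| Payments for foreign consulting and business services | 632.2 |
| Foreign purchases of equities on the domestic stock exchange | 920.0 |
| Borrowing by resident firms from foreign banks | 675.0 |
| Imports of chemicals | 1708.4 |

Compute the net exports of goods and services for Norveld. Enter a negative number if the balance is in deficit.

Goods: -2720.8 + 7660.6 + 3219.5 - 1896.3 + 913.8 - 1708.4 = 5468.4
Services: -632.2 + 684.8 = 52.6
Trade balance = 5468.4 + 52.6 = 5521.0
(Excluded from the trade balance — capital account: capital transfers received from emigrants 191.2; primary income: interest received on holdings of foreign bonds 644.6; financial account: purchases of foreign government bonds by domestic residents 988.9, foreign purchases of equities on the domestic stock exchange 920.0, borrowing by resident firms from foreign banks 675.0; secondary income: personal remittances sent abroad by immigrant workers 438.4, personal remittances received from nationals working abroad 949.9.)

5521.0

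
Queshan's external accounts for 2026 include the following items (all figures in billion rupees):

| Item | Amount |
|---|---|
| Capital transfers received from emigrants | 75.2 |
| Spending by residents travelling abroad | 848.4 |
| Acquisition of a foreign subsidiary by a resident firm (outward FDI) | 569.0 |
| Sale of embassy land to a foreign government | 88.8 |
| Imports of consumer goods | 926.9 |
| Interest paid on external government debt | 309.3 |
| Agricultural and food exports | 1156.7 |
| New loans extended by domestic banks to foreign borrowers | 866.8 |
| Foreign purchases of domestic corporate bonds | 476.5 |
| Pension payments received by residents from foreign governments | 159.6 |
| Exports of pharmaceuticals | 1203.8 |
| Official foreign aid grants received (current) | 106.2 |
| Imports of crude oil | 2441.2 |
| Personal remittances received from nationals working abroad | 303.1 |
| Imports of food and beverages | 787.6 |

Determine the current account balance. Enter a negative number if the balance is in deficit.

Goods: 1156.7 + 1203.8 - 2441.2 - 787.6 - 926.9 = -1795.2
Services: -848.4
Primary income: -309.3
Secondary income: 159.6 + 106.2 + 303.1 = 568.9
Current account = (-1795.2) + (-848.4) + (-309.3) + 568.9 = -2384.0
(Excluded from the current account — capital account: capital transfers received from emigrants 75.2, sale of embassy land to a foreign government 88.8; financial account: acquisition of a foreign subsidiary by a resident firm (outward FDI) 569.0, new loans extended by domestic banks to foreign borrowers 866.8, foreign purchases of domestic corporate bonds 476.5.)

-2384.0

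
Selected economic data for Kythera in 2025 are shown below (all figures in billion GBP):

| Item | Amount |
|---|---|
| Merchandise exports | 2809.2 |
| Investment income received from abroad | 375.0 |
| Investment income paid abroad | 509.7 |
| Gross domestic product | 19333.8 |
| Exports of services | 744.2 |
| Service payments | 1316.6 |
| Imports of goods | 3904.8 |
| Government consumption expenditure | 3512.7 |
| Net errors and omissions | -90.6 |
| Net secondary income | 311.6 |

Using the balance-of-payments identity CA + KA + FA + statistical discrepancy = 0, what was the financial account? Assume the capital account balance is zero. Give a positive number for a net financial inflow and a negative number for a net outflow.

1581.7

Goods balance = 2809.2 - 3904.8 = -1095.6
Services balance = 744.2 - 1316.6 = -572.4
Trade balance (goods + services) = -1095.6 + (-572.4) = -1668.0
Net primary income = 375.0 - 509.7 = -134.7
Net secondary income = 311.6
Current account = -1668.0 + (-134.7) + 311.6 = -1491.1
Financial account = -(-1491.1 + (-90.6)) = 1581.7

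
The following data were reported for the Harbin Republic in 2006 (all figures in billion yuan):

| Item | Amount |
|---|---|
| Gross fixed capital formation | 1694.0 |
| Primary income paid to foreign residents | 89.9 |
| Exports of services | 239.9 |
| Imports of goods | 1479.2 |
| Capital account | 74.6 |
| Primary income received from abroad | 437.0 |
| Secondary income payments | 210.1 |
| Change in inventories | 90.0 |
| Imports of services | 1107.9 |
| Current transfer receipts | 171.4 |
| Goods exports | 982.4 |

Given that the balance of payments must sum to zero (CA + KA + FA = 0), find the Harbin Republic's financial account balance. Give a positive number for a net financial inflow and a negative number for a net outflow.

981.8

Goods balance = 982.4 - 1479.2 = -496.8
Services balance = 239.9 - 1107.9 = -868.0
Trade balance (goods + services) = -496.8 + (-868.0) = -1364.8
Net primary income = 437.0 - 89.9 = 347.1
Net secondary income = 171.4 - 210.1 = -38.7
Current account = -1364.8 + 347.1 + (-38.7) = -1056.4
Financial account = -(-1056.4 + 74.6) = 981.8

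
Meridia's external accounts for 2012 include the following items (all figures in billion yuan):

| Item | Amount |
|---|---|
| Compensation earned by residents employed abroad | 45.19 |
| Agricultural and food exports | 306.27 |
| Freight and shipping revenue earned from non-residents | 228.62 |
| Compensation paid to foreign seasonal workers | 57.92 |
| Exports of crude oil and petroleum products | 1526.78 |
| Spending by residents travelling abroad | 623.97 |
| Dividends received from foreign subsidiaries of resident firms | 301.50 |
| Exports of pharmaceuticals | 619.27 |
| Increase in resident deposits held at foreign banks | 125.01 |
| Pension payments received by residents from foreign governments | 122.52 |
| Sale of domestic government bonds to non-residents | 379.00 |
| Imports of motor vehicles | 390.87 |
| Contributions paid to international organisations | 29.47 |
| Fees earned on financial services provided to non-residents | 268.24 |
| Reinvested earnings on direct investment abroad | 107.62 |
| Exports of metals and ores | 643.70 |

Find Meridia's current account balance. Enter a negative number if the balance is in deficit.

3067.48

Goods: 1526.78 - 390.87 + 643.70 + 306.27 + 619.27 = 2705.15
Services: 228.62 - 623.97 + 268.24 = -127.11
Primary income: 107.62 + 45.19 - 57.92 + 301.50 = 396.39
Secondary income: -29.47 + 122.52 = 93.05
Current account = 2705.15 + (-127.11) + 396.39 + 93.05 = 3067.48
(Excluded from the current account — financial account: increase in resident deposits held at foreign banks 125.01, sale of domestic government bonds to non-residents 379.00.)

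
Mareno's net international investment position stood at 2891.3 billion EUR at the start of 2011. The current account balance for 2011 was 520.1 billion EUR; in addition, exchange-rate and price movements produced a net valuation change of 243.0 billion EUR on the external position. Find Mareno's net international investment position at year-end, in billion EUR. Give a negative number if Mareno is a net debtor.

Change in NIIP = current account + net valuation change = 520.1 + 243.0 = 763.1
End-of-year NIIP = 2891.3 + 763.1 = 3654.4

3654.4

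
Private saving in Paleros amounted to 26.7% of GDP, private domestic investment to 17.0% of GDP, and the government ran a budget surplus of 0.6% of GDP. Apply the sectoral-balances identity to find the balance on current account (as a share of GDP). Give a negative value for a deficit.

By the sectoral-balances identity, CA = (S_private - I) + (T - G).
Private balance = 26.7 - 17.0 = 9.7
Government balance (T - G) = 0.6
CA = 9.7 + 0.6 = 10.3

10.3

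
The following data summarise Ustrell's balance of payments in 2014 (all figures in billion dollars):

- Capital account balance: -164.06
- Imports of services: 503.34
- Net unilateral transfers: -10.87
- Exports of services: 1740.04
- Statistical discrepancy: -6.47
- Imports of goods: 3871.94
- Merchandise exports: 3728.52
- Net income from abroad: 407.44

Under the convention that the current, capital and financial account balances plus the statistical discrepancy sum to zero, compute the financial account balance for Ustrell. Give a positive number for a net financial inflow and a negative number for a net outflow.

Goods balance = 3728.52 - 3871.94 = -143.42
Services balance = 1740.04 - 503.34 = 1236.70
Trade balance (goods + services) = -143.42 + 1236.70 = 1093.28
Net primary income = 407.44
Net secondary income = -10.87
Current account = 1093.28 + 407.44 + (-10.87) = 1489.85
Financial account = -(1489.85 + (-164.06) + (-6.47)) = -1319.32

-1319.32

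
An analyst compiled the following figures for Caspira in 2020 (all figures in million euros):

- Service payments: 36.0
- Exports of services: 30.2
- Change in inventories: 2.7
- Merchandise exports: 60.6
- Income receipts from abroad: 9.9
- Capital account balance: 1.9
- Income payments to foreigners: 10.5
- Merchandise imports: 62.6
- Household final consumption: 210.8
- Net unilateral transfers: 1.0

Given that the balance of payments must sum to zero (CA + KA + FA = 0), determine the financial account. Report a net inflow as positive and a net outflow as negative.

5.5

Goods balance = 60.6 - 62.6 = -2.0
Services balance = 30.2 - 36.0 = -5.8
Trade balance (goods + services) = -2.0 + (-5.8) = -7.8
Net primary income = 9.9 - 10.5 = -0.6
Net secondary income = 1.0
Current account = -7.8 + (-0.6) + 1.0 = -7.4
Financial account = -(-7.4 + 1.9) = 5.5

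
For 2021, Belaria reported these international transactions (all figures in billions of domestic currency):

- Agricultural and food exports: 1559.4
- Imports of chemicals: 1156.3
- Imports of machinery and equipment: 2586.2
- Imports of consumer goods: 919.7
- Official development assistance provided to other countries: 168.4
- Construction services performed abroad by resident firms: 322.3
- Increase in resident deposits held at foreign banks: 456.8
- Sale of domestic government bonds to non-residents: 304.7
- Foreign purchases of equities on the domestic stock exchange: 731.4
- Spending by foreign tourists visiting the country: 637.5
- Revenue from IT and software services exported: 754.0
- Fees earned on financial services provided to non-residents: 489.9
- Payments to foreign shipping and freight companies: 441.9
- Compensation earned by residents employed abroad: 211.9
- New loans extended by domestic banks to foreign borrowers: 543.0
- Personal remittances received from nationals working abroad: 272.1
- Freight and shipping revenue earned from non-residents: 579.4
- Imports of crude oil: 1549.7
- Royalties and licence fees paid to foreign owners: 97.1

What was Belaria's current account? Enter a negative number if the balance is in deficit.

-2092.8

Goods: -2586.2 - 919.7 - 1156.3 + 1559.4 - 1549.7 = -4652.5
Services: 322.3 + 489.9 + 637.5 + 579.4 + 754.0 - 97.1 - 441.9 = 2244.1
Primary income: 211.9
Secondary income: -168.4 + 272.1 = 103.7
Current account = (-4652.5) + 2244.1 + 211.9 + 103.7 = -2092.8
(Excluded from the current account — financial account: increase in resident deposits held at foreign banks 456.8, sale of domestic government bonds to non-residents 304.7, foreign purchases of equities on the domestic stock exchange 731.4, new loans extended by domestic banks to foreign borrowers 543.0.)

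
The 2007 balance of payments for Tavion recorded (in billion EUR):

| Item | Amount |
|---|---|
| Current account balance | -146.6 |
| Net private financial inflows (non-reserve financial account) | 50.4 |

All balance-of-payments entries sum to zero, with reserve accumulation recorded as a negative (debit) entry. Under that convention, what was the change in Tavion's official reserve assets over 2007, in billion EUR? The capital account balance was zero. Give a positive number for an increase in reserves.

-96.2

Official reserve transactions balance = -((-146.6) + 50.4) = 96.2
An accumulation of reserves is recorded as a debit (negative entry), so the change in the stock of reserves is the negative of that balance.
Change in official reserves = -(96.2) = -96.2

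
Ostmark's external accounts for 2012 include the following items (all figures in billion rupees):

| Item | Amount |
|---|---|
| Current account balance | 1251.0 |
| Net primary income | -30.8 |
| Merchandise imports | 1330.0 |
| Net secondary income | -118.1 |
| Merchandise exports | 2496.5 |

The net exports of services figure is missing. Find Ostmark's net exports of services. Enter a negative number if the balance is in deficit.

Current account = goods balance + services balance + net primary income + net secondary income
Sum of the known components = 1017.6
Net exports of services = CA - (known components) = 1251.0 - 1017.6 = 233.4

233.4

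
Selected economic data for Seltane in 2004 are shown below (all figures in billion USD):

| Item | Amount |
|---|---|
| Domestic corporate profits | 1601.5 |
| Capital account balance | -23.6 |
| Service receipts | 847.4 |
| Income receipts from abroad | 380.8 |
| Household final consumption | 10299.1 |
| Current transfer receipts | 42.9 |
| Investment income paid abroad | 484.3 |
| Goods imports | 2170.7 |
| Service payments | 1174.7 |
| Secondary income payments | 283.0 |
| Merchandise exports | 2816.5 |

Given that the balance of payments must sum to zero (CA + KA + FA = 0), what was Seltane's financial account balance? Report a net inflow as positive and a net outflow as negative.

48.7

Goods balance = 2816.5 - 2170.7 = 645.8
Services balance = 847.4 - 1174.7 = -327.3
Trade balance (goods + services) = 645.8 + (-327.3) = 318.5
Net primary income = 380.8 - 484.3 = -103.5
Net secondary income = 42.9 - 283.0 = -240.1
Current account = 318.5 + (-103.5) + (-240.1) = -25.1
Financial account = -(-25.1 + (-23.6)) = 48.7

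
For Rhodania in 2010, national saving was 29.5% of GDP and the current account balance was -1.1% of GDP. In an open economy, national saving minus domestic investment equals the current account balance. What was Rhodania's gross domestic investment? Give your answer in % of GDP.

30.6

I = S - CA = 29.5 - (-1.1) = 30.6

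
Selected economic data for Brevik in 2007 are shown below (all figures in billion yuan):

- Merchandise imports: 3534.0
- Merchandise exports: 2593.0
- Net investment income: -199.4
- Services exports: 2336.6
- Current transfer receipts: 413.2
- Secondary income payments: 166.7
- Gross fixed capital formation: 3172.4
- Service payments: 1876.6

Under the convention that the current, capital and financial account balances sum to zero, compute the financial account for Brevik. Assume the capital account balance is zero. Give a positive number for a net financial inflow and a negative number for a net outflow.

Goods balance = 2593.0 - 3534.0 = -941.0
Services balance = 2336.6 - 1876.6 = 460.0
Trade balance (goods + services) = -941.0 + 460.0 = -481.0
Net primary income = -199.4
Net secondary income = 413.2 - 166.7 = 246.5
Current account = -481.0 + (-199.4) + 246.5 = -433.9
Financial account = -(-433.9) = 433.9

433.9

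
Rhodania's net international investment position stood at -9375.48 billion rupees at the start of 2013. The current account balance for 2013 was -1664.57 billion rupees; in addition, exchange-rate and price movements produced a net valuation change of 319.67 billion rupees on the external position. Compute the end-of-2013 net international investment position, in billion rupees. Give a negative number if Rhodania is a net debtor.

Change in NIIP = current account + net valuation change = -1664.57 + 319.67 = -1344.90
End-of-year NIIP = -9375.48 + (-1344.90) = -10720.38

-10720.38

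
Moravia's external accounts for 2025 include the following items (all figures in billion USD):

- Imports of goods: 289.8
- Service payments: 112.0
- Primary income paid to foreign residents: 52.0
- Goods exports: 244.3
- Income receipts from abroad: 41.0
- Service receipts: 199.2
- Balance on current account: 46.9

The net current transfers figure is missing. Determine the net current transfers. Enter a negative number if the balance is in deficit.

16.2

Current account = goods balance + services balance + net primary income + net secondary income
Sum of the known components = 30.7
Net current transfers = CA - (known components) = 46.9 - 30.7 = 16.2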